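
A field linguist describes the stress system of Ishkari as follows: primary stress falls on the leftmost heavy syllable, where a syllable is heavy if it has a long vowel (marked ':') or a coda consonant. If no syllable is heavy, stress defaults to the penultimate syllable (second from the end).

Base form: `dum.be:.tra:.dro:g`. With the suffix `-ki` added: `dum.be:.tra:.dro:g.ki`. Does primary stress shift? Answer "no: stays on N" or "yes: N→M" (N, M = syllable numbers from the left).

Base `dum.be:.tra:.dro:g` (4 syllables):
  Weights: 1 dum H, 2 be: H, 3 tra: H, 4 dro:g H.
  Heavy syllables in the domain: 1, 2, 3, 4. The leftmost is syllable 1 (dum).
  → primary stress on syllable 1.
Suffixed `dum.be:.tra:.dro:g.ki` (5 syllables):
  Weights: 1 dum H, 2 be: H, 3 tra: H, 4 dro:g H, 5 ki L.
  Heavy syllables in the domain: 1, 2, 3, 4. The leftmost is syllable 1 (dum).
  → primary stress on syllable 1.

no: stays on 1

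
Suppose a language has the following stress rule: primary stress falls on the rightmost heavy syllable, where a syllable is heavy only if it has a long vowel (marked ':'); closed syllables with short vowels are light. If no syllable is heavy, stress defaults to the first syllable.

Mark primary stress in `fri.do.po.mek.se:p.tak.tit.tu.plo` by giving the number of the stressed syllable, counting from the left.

Weights: 1 fri L, 2 do L, 3 po L, 4 mek L, 5 se:p H, 6 tak L, 7 tit L, 8 tu L, 9 plo L.
Heavy syllables in the domain: 5. The rightmost is syllable 5 (se:p).
Primary stress: syllable 5 → fri.do.po.mek.ˈse:p.tak.tit.tu.plo.

5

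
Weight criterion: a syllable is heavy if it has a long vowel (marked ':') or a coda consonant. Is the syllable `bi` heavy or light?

light

`bi`: short vowel, open (no coda). Short vowel, open → light.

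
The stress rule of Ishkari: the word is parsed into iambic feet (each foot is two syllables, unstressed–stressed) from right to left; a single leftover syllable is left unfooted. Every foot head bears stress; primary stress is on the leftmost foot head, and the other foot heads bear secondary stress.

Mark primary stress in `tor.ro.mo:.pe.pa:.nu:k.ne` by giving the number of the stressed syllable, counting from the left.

3

Parse right to left into iambic (σˈσ) feet: tor (ro.ˈmo:) (pe.ˈpa:) (nu:k.ˈne). Syllable 1 is left unfooted.
Foot heads (stressed positions): 3, 5, 7.
End Rule Leftmost: primary stress on the leftmost head = syllable 3.
Primary stress: syllable 3 → tor.ro.ˈmo:.pe.pa:.nu:k.ne.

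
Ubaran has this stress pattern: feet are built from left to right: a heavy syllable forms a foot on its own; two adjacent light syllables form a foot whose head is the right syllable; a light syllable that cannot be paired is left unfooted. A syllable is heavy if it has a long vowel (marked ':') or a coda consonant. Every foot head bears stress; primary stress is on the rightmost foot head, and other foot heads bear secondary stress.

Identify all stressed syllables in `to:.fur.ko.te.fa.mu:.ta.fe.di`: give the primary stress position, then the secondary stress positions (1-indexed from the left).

primary 8, secondary 1, 2, 4, 6

Weights: 1 to: H, 2 fur H, 3 ko L, 4 te L, 5 fa L, 6 mu: H, 7 ta L, 8 fe L, 9 di L.
Parse left to right (heavy = foot alone; LL = one foot; stranded L unfooted): (ˈto:) (ˈfur) (ko.ˈte) fa (ˈmu:) (ta.ˈfe) di.
Foot heads: 1, 2, 4, 6, 8.
Primary stress on the rightmost head = syllable 8.
Secondary stress on 1, 2, 4, 6: ˌto:.ˌfur.ko.ˌte.fa.ˌmu:.ta.ˈfe.di.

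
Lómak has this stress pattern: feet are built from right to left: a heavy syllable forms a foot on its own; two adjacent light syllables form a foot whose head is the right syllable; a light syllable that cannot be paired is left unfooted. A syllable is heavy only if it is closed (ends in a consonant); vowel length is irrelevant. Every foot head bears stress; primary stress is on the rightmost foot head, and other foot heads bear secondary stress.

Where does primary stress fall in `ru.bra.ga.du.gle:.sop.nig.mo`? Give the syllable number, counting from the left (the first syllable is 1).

Weights: 1 ru L, 2 bra L, 3 ga L, 4 du L, 5 gle: L, 6 sop H, 7 nig H, 8 mo L.
Parse right to left (heavy = foot alone; LL = one foot; stranded L unfooted): ru (bra.ˈga) (du.ˈgle:) (ˈsop) (ˈnig) mo.
Foot heads: 3, 5, 6, 7.
Primary stress on the rightmost head = syllable 7.
Primary stress: syllable 7 → ru.bra.ga.du.gle:.sop.ˈnig.mo.

7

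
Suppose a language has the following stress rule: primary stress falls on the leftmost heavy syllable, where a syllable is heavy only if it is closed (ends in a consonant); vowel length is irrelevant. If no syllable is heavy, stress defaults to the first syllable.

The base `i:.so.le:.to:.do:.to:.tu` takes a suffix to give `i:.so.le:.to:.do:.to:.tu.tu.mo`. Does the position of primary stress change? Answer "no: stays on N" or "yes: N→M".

no: stays on 1

Base `i:.so.le:.to:.do:.to:.tu` (7 syllables):
  Weights: 1 i: L, 2 so L, 3 le: L, 4 to: L, 5 do: L, 6 to: L, 7 tu L.
  No heavy syllable in the domain; default to the first syllable = syllable 1.
  → primary stress on syllable 1.
Suffixed `i:.so.le:.to:.do:.to:.tu.tu.mo` (9 syllables):
  Weights: 1 i: L, 2 so L, 3 le: L, 4 to: L, 5 do: L, 6 to: L, 7 tu L, 8 tu L, 9 mo L.
  No heavy syllable in the domain; default to the first syllable = syllable 1.
  → primary stress on syllable 1.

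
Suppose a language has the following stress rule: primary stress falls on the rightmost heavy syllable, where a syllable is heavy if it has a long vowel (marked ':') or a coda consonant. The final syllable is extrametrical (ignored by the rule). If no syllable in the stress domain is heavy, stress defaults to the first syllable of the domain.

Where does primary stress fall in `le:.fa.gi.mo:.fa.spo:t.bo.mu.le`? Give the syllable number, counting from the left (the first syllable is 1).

The final syllable (9, le) is extrametrical; the stress domain is syllables 1–8.
Weights: 1 le: H, 2 fa L, 3 gi L, 4 mo: H, 5 fa L, 6 spo:t H, 7 bo L, 8 mu L.
Heavy syllables in the domain: 1, 4, 6. The rightmost is syllable 6 (spo:t).
Primary stress: syllable 6 → le:.fa.gi.mo:.fa.ˈspo:t.bo.mu.le.

6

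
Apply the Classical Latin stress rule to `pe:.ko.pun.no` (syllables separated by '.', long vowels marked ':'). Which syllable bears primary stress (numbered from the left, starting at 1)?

3

Classical Latin: stress the penult if heavy (long vowel or closed), else the antepenult.
Weights: 2 ko L, 3 pun H, 4 no L.
The penult (syllable 3, pun) is heavy, so it takes stress.
Stress on syllable 3: pe:.ko.ˈpun.no.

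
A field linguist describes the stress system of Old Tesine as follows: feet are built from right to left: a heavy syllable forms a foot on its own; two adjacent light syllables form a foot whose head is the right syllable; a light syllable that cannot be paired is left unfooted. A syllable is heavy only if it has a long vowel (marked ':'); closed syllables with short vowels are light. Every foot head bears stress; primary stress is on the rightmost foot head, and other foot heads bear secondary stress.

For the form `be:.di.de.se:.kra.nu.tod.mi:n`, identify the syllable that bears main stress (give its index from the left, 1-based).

Weights: 1 be: H, 2 di L, 3 de L, 4 se: H, 5 kra L, 6 nu L, 7 tod L, 8 mi:n H.
Parse right to left (heavy = foot alone; LL = one foot; stranded L unfooted): (ˈbe:) (di.ˈde) (ˈse:) kra (nu.ˈtod) (ˈmi:n).
Foot heads: 1, 3, 4, 7, 8.
Primary stress on the rightmost head = syllable 8.
Primary stress: syllable 8 → be:.di.de.se:.kra.nu.tod.ˈmi:n.

8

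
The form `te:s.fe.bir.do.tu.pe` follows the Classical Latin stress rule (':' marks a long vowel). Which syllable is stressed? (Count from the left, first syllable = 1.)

Classical Latin: stress the penult if heavy (long vowel or closed), else the antepenult.
Weights: 4 do L, 5 tu L, 6 pe L.
The penult (syllable 5, tu) is light, so stress falls on the antepenult (syllable 4, do).
Stress on syllable 4: te:s.fe.bir.ˈdo.tu.pe.

4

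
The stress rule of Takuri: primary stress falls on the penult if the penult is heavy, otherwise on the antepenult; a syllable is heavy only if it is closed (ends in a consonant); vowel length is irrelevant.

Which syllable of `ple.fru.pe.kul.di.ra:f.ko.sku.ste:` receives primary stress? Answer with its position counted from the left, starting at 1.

Weights: 7 ko L, 8 sku L, 9 ste: L.
The penult (syllable 8, sku) is light, so stress falls on the antepenult (syllable 7, ko).
Primary stress: syllable 7 → ple.fru.pe.kul.di.ra:f.ˈko.sku.ste:.

7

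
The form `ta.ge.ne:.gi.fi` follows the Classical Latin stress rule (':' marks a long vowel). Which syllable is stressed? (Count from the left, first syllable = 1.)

3

Classical Latin: stress the penult if heavy (long vowel or closed), else the antepenult.
Weights: 3 ne: H, 4 gi L, 5 fi L.
The penult (syllable 4, gi) is light, so stress falls on the antepenult (syllable 3, ne:).
Stress on syllable 3: ta.ge.ˈne:.gi.fi.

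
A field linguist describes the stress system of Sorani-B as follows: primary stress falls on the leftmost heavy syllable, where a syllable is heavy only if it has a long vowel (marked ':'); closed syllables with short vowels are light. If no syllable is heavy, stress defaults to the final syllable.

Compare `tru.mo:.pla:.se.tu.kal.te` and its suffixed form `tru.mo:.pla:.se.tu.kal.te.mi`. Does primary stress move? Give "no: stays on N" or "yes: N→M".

Base `tru.mo:.pla:.se.tu.kal.te` (7 syllables):
  Weights: 1 tru L, 2 mo: H, 3 pla: H, 4 se L, 5 tu L, 6 kal L, 7 te L.
  Heavy syllables in the domain: 2, 3. The leftmost is syllable 2 (mo:).
  → primary stress on syllable 2.
Suffixed `tru.mo:.pla:.se.tu.kal.te.mi` (8 syllables):
  Weights: 1 tru L, 2 mo: H, 3 pla: H, 4 se L, 5 tu L, 6 kal L, 7 te L, 8 mi L.
  Heavy syllables in the domain: 2, 3. The leftmost is syllable 2 (mo:).
  → primary stress on syllable 2.

no: stays on 2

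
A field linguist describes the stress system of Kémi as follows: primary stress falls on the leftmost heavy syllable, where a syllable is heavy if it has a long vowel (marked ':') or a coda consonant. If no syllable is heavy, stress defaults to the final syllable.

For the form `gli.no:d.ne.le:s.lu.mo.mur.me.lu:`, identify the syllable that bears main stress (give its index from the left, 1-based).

2

Weights: 1 gli L, 2 no:d H, 3 ne L, 4 le:s H, 5 lu L, 6 mo L, 7 mur H, 8 me L, 9 lu: H.
Heavy syllables in the domain: 2, 4, 7, 9. The leftmost is syllable 2 (no:d).
Primary stress: syllable 2 → gli.ˈno:d.ne.le:s.lu.mo.mur.me.lu:.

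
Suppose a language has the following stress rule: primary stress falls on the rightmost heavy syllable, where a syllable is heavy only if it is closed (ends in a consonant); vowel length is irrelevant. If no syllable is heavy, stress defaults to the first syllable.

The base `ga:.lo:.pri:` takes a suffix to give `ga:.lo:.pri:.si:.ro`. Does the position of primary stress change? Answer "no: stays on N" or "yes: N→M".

no: stays on 1

Base `ga:.lo:.pri:` (3 syllables):
  Weights: 1 ga: L, 2 lo: L, 3 pri: L.
  No heavy syllable in the domain; default to the first syllable = syllable 1.
  → primary stress on syllable 1.
Suffixed `ga:.lo:.pri:.si:.ro` (5 syllables):
  Weights: 1 ga: L, 2 lo: L, 3 pri: L, 4 si: L, 5 ro L.
  No heavy syllable in the domain; default to the first syllable = syllable 1.
  → primary stress on syllable 1.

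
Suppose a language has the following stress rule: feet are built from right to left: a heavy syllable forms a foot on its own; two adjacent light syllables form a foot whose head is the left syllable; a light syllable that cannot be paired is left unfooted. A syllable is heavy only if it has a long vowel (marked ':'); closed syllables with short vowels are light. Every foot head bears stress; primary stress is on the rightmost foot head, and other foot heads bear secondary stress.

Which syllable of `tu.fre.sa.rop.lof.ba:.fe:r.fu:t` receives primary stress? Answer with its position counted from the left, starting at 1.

8

Weights: 1 tu L, 2 fre L, 3 sa L, 4 rop L, 5 lof L, 6 ba: H, 7 fe:r H, 8 fu:t H.
Parse right to left (heavy = foot alone; LL = one foot; stranded L unfooted): tu (ˈfre.sa) (ˈrop.lof) (ˈba:) (ˈfe:r) (ˈfu:t).
Foot heads: 2, 4, 6, 7, 8.
Primary stress on the rightmost head = syllable 8.
Primary stress: syllable 8 → tu.fre.sa.rop.lof.ba:.fe:r.ˈfu:t.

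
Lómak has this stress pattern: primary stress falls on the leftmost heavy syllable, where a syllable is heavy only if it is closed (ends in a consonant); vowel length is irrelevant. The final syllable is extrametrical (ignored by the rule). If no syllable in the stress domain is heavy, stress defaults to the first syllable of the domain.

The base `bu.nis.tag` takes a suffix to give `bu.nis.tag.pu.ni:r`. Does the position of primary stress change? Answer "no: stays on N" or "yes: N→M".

no: stays on 2

Base `bu.nis.tag` (3 syllables):
  The final syllable (3, tag) is extrametrical; the stress domain is syllables 1–2.
  Weights: 1 bu L, 2 nis H.
  Heavy syllables in the domain: 2. The leftmost is syllable 2 (nis).
  → primary stress on syllable 2.
Suffixed `bu.nis.tag.pu.ni:r` (5 syllables):
  The final syllable (5, ni:r) is extrametrical; the stress domain is syllables 1–4.
  Weights: 1 bu L, 2 nis H, 3 tag H, 4 pu L.
  Heavy syllables in the domain: 2, 3. The leftmost is syllable 2 (nis).
  → primary stress on syllable 2.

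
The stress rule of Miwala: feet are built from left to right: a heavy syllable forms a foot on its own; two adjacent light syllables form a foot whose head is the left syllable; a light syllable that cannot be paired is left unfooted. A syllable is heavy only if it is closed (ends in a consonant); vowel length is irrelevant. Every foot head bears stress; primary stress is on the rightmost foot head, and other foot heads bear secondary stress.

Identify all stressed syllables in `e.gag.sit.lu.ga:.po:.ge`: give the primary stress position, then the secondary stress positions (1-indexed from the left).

primary 6, secondary 2, 3, 4

Weights: 1 e L, 2 gag H, 3 sit H, 4 lu L, 5 ga: L, 6 po: L, 7 ge L.
Parse left to right (heavy = foot alone; LL = one foot; stranded L unfooted): e (ˈgag) (ˈsit) (ˈlu.ga:) (ˈpo:.ge).
Foot heads: 2, 3, 4, 6.
Primary stress on the rightmost head = syllable 6.
Secondary stress on 2, 3, 4: e.ˌgag.ˌsit.ˌlu.ga:.ˈpo:.ge.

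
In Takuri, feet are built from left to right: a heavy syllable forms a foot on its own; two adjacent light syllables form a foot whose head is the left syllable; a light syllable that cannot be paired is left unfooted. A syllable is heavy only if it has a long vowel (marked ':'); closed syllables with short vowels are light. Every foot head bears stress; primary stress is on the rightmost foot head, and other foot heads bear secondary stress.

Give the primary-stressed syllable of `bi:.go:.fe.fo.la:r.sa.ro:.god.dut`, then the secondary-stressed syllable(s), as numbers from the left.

primary 8, secondary 1, 2, 3, 5, 7

Weights: 1 bi: H, 2 go: H, 3 fe L, 4 fo L, 5 la:r H, 6 sa L, 7 ro: H, 8 god L, 9 dut L.
Parse left to right (heavy = foot alone; LL = one foot; stranded L unfooted): (ˈbi:) (ˈgo:) (ˈfe.fo) (ˈla:r) sa (ˈro:) (ˈgod.dut).
Foot heads: 1, 2, 3, 5, 7, 8.
Primary stress on the rightmost head = syllable 8.
Secondary stress on 1, 2, 3, 5, 7: ˌbi:.ˌgo:.ˌfe.fo.ˌla:r.sa.ˌro:.ˈgod.dut.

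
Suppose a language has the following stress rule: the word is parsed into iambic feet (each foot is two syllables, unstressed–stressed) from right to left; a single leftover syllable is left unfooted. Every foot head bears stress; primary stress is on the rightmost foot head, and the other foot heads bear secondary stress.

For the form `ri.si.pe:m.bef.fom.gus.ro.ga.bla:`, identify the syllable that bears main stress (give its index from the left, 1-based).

Parse right to left into iambic (σˈσ) feet: ri (si.ˈpe:m) (bef.ˈfom) (gus.ˈro) (ga.ˈbla:). Syllable 1 is left unfooted.
Foot heads (stressed positions): 3, 5, 7, 9.
End Rule Rightmost: primary stress on the rightmost head = syllable 9.
Primary stress: syllable 9 → ri.si.pe:m.bef.fom.gus.ro.ga.ˈbla:.

9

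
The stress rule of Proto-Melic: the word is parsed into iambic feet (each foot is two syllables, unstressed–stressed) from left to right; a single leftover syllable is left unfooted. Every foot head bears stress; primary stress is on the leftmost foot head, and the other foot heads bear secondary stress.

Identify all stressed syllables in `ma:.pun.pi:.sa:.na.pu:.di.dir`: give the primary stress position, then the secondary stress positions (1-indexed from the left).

Parse left to right into iambic (σˈσ) feet: (ma:.ˈpun) (pi:.ˈsa:) (na.ˈpu:) (di.ˈdir).
Foot heads (stressed positions): 2, 4, 6, 8.
End Rule Leftmost: primary stress on the leftmost head = syllable 2.
Secondary stress on 4, 6, 8: ma:.ˈpun.pi:.ˌsa:.na.ˌpu:.di.ˌdir.

primary 2, secondary 4, 6, 8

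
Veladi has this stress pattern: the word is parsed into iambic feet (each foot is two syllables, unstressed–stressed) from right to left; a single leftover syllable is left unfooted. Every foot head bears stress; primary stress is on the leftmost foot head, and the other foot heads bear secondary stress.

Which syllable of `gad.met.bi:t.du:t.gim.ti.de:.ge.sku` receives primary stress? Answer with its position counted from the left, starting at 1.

Parse right to left into iambic (σˈσ) feet: gad (met.ˈbi:t) (du:t.ˈgim) (ti.ˈde:) (ge.ˈsku). Syllable 1 is left unfooted.
Foot heads (stressed positions): 3, 5, 7, 9.
End Rule Leftmost: primary stress on the leftmost head = syllable 3.
Primary stress: syllable 3 → gad.met.ˈbi:t.du:t.gim.ti.de:.ge.sku.

3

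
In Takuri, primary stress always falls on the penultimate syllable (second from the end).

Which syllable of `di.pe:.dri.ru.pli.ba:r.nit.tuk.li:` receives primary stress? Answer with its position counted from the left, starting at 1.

8

The word has 9 syllables; the penultimate syllable (second from the end) is syllable 8 (tuk).
Primary stress: syllable 8 → di.pe:.dri.ru.pli.ba:r.nit.ˈtuk.li:.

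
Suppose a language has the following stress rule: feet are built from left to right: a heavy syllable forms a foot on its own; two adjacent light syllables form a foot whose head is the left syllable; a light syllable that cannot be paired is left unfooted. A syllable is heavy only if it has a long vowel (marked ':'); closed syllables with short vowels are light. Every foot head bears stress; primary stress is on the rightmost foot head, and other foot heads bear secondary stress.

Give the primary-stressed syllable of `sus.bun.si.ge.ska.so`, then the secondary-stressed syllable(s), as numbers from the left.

Weights: 1 sus L, 2 bun L, 3 si L, 4 ge L, 5 ska L, 6 so L.
Parse left to right (heavy = foot alone; LL = one foot; stranded L unfooted): (ˈsus.bun) (ˈsi.ge) (ˈska.so).
Foot heads: 1, 3, 5.
Primary stress on the rightmost head = syllable 5.
Secondary stress on 1, 3: ˌsus.bun.ˌsi.ge.ˈska.so.

primary 5, secondary 1, 3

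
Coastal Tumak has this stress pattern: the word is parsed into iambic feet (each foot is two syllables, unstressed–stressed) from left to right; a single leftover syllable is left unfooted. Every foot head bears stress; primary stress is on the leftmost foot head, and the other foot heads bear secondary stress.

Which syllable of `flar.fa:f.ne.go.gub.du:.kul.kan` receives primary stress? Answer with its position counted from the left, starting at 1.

Parse left to right into iambic (σˈσ) feet: (flar.ˈfa:f) (ne.ˈgo) (gub.ˈdu:) (kul.ˈkan).
Foot heads (stressed positions): 2, 4, 6, 8.
End Rule Leftmost: primary stress on the leftmost head = syllable 2.
Primary stress: syllable 2 → flar.ˈfa:f.ne.go.gub.du:.kul.kan.

2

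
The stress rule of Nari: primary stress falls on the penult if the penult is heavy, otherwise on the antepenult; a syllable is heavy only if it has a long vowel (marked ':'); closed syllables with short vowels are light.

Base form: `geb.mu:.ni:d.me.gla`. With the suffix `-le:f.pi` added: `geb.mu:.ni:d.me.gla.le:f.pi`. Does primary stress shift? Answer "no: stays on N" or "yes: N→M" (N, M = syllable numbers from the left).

yes: 3→6

Base `geb.mu:.ni:d.me.gla` (5 syllables):
  Weights: 3 ni:d H, 4 me L, 5 gla L.
  The penult (syllable 4, me) is light, so stress falls on the antepenult (syllable 3, ni:d).
  → primary stress on syllable 3.
Suffixed `geb.mu:.ni:d.me.gla.le:f.pi` (7 syllables):
  Weights: 5 gla L, 6 le:f H, 7 pi L.
  The penult (syllable 6, le:f) is heavy, so it takes stress.
  → primary stress on syllable 6.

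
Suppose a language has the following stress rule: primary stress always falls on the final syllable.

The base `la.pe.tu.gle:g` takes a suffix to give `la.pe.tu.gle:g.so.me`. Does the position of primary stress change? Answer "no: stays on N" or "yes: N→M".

Base `la.pe.tu.gle:g` (4 syllables):
  The word has 4 syllables; the final syllable is syllable 4 (gle:g).
  → primary stress on syllable 4.
Suffixed `la.pe.tu.gle:g.so.me` (6 syllables):
  The word has 6 syllables; the final syllable is syllable 6 (me).
  → primary stress on syllable 6.

yes: 4→6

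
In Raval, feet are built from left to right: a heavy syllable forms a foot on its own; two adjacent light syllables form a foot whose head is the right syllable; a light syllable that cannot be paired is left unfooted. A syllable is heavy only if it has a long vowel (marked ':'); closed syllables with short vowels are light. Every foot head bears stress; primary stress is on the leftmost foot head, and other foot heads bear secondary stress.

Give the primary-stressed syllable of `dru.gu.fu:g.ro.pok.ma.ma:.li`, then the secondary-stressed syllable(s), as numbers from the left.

primary 2, secondary 3, 5, 7

Weights: 1 dru L, 2 gu L, 3 fu:g H, 4 ro L, 5 pok L, 6 ma L, 7 ma: H, 8 li L.
Parse left to right (heavy = foot alone; LL = one foot; stranded L unfooted): (dru.ˈgu) (ˈfu:g) (ro.ˈpok) ma (ˈma:) li.
Foot heads: 2, 3, 5, 7.
Primary stress on the leftmost head = syllable 2.
Secondary stress on 3, 5, 7: dru.ˈgu.ˌfu:g.ro.ˌpok.ma.ˌma:.li.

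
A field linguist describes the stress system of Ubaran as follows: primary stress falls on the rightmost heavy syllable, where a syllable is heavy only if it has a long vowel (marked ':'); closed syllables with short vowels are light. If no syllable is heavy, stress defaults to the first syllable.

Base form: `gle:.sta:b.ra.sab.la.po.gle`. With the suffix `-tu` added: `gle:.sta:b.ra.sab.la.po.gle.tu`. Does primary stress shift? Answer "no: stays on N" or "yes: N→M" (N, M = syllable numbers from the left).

Base `gle:.sta:b.ra.sab.la.po.gle` (7 syllables):
  Weights: 1 gle: H, 2 sta:b H, 3 ra L, 4 sab L, 5 la L, 6 po L, 7 gle L.
  Heavy syllables in the domain: 1, 2. The rightmost is syllable 2 (sta:b).
  → primary stress on syllable 2.
Suffixed `gle:.sta:b.ra.sab.la.po.gle.tu` (8 syllables):
  Weights: 1 gle: H, 2 sta:b H, 3 ra L, 4 sab L, 5 la L, 6 po L, 7 gle L, 8 tu L.
  Heavy syllables in the domain: 1, 2. The rightmost is syllable 2 (sta:b).
  → primary stress on syllable 2.

no: stays on 2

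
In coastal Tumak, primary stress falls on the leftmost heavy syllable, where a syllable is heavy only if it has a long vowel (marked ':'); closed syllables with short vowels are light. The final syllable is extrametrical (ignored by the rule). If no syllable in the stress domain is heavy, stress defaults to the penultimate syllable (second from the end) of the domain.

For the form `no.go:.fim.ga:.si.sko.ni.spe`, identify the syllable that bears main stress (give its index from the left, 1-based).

The final syllable (8, spe) is extrametrical; the stress domain is syllables 1–7.
Weights: 1 no L, 2 go: H, 3 fim L, 4 ga: H, 5 si L, 6 sko L, 7 ni L.
Heavy syllables in the domain: 2, 4. The leftmost is syllable 2 (go:).
Primary stress: syllable 2 → no.ˈgo:.fim.ga:.si.sko.ni.spe.

2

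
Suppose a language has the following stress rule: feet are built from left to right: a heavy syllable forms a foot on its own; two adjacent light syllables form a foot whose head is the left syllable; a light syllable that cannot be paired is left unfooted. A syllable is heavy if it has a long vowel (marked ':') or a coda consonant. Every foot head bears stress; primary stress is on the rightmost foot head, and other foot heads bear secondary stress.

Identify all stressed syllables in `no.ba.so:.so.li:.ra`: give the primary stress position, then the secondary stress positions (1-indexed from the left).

Weights: 1 no L, 2 ba L, 3 so: H, 4 so L, 5 li: H, 6 ra L.
Parse left to right (heavy = foot alone; LL = one foot; stranded L unfooted): (ˈno.ba) (ˈso:) so (ˈli:) ra.
Foot heads: 1, 3, 5.
Primary stress on the rightmost head = syllable 5.
Secondary stress on 1, 3: ˌno.ba.ˌso:.so.ˈli:.ra.

primary 5, secondary 1, 3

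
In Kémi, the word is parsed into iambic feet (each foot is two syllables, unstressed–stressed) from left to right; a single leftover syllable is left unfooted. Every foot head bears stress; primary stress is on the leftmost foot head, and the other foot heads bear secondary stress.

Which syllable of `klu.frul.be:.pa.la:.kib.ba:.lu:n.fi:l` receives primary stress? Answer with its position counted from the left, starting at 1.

Parse left to right into iambic (σˈσ) feet: (klu.ˈfrul) (be:.ˈpa) (la:.ˈkib) (ba:.ˈlu:n) fi:l. Syllable 9 is left unfooted.
Foot heads (stressed positions): 2, 4, 6, 8.
End Rule Leftmost: primary stress on the leftmost head = syllable 2.
Primary stress: syllable 2 → klu.ˈfrul.be:.pa.la:.kib.ba:.lu:n.fi:l.

2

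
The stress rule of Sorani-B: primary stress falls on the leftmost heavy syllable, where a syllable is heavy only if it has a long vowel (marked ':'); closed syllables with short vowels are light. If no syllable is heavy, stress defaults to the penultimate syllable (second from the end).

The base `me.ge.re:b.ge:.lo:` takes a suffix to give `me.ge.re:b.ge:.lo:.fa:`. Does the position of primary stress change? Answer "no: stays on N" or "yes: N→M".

Base `me.ge.re:b.ge:.lo:` (5 syllables):
  Weights: 1 me L, 2 ge L, 3 re:b H, 4 ge: H, 5 lo: H.
  Heavy syllables in the domain: 3, 4, 5. The leftmost is syllable 3 (re:b).
  → primary stress on syllable 3.
Suffixed `me.ge.re:b.ge:.lo:.fa:` (6 syllables):
  Weights: 1 me L, 2 ge L, 3 re:b H, 4 ge: H, 5 lo: H, 6 fa: H.
  Heavy syllables in the domain: 3, 4, 5, 6. The leftmost is syllable 3 (re:b).
  → primary stress on syllable 3.

no: stays on 3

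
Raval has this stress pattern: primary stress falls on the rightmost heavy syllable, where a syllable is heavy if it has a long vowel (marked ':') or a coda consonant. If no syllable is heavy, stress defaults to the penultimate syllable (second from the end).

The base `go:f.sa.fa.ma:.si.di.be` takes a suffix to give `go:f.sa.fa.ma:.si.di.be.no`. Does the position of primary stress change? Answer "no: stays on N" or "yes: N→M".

no: stays on 4

Base `go:f.sa.fa.ma:.si.di.be` (7 syllables):
  Weights: 1 go:f H, 2 sa L, 3 fa L, 4 ma: H, 5 si L, 6 di L, 7 be L.
  Heavy syllables in the domain: 1, 4. The rightmost is syllable 4 (ma:).
  → primary stress on syllable 4.
Suffixed `go:f.sa.fa.ma:.si.di.be.no` (8 syllables):
  Weights: 1 go:f H, 2 sa L, 3 fa L, 4 ma: H, 5 si L, 6 di L, 7 be L, 8 no L.
  Heavy syllables in the domain: 1, 4. The rightmost is syllable 4 (ma:).
  → primary stress on syllable 4.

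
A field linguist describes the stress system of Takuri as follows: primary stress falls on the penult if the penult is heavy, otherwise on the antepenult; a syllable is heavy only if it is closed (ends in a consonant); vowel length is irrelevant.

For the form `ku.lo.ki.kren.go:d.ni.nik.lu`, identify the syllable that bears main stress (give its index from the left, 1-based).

7

Weights: 6 ni L, 7 nik H, 8 lu L.
The penult (syllable 7, nik) is heavy, so it takes stress.
Primary stress: syllable 7 → ku.lo.ki.kren.go:d.ni.ˈnik.lu.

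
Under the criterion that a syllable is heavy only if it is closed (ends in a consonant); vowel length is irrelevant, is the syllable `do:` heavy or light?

light

`do:`: long vowel, open (no coda). Open (no coda) → light.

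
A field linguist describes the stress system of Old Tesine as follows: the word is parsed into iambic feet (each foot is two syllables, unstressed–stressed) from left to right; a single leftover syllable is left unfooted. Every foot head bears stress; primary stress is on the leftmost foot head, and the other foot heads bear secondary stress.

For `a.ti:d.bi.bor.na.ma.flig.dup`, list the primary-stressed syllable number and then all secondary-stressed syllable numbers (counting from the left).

Parse left to right into iambic (σˈσ) feet: (a.ˈti:d) (bi.ˈbor) (na.ˈma) (flig.ˈdup).
Foot heads (stressed positions): 2, 4, 6, 8.
End Rule Leftmost: primary stress on the leftmost head = syllable 2.
Secondary stress on 4, 6, 8: a.ˈti:d.bi.ˌbor.na.ˌma.flig.ˌdup.

primary 2, secondary 4, 6, 8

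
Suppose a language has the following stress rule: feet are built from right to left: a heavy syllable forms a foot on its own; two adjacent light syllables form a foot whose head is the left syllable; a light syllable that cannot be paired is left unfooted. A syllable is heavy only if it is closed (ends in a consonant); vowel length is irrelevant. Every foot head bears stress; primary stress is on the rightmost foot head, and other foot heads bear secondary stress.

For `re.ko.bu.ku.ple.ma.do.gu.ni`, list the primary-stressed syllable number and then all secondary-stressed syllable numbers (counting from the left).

primary 8, secondary 2, 4, 6

Weights: 1 re L, 2 ko L, 3 bu L, 4 ku L, 5 ple L, 6 ma L, 7 do L, 8 gu L, 9 ni L.
Parse right to left (heavy = foot alone; LL = one foot; stranded L unfooted): re (ˈko.bu) (ˈku.ple) (ˈma.do) (ˈgu.ni).
Foot heads: 2, 4, 6, 8.
Primary stress on the rightmost head = syllable 8.
Secondary stress on 2, 4, 6: re.ˌko.bu.ˌku.ple.ˌma.do.ˈgu.ni.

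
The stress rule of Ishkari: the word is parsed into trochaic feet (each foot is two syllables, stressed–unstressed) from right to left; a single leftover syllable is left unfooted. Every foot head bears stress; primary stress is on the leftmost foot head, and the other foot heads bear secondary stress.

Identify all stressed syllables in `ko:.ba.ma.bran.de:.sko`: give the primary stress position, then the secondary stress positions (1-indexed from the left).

Parse right to left into trochaic (ˈσσ) feet: (ˈko:.ba) (ˈma.bran) (ˈde:.sko).
Foot heads (stressed positions): 1, 3, 5.
End Rule Leftmost: primary stress on the leftmost head = syllable 1.
Secondary stress on 3, 5: ˈko:.ba.ˌma.bran.ˌde:.sko.

primary 1, secondary 3, 5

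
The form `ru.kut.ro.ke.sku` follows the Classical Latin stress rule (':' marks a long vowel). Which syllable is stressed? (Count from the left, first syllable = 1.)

3

Classical Latin: stress the penult if heavy (long vowel or closed), else the antepenult.
Weights: 3 ro L, 4 ke L, 5 sku L.
The penult (syllable 4, ke) is light, so stress falls on the antepenult (syllable 3, ro).
Stress on syllable 3: ru.kut.ˈro.ke.sku.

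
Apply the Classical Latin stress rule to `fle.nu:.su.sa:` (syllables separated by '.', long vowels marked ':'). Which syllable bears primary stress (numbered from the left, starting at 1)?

Classical Latin: stress the penult if heavy (long vowel or closed), else the antepenult.
Weights: 2 nu: H, 3 su L, 4 sa: H.
The penult (syllable 3, su) is light, so stress falls on the antepenult (syllable 2, nu:).
Stress on syllable 2: fle.ˈnu:.su.sa:.

2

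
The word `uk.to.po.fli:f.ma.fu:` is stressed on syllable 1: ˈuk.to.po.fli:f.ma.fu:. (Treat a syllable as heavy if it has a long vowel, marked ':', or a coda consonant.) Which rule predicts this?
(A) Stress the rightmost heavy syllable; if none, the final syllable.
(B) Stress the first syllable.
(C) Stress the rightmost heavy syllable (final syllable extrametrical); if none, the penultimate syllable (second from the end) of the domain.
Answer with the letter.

Rule A → syllable 6 (observed: 1).
Rule B → syllable 1 ✓.
Rule C → syllable 4 (observed: 1).

B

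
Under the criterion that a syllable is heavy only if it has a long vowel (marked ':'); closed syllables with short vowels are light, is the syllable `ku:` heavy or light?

`ku:`: long vowel, open (no coda). Long vowel → heavy.

heavy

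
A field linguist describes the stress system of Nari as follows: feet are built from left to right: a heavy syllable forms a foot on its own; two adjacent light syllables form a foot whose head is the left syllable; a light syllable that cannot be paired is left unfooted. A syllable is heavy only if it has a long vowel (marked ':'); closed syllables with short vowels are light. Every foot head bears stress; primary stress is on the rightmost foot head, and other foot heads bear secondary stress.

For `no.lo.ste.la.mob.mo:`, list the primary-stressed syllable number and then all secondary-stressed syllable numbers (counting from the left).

primary 6, secondary 1, 3

Weights: 1 no L, 2 lo L, 3 ste L, 4 la L, 5 mob L, 6 mo: H.
Parse left to right (heavy = foot alone; LL = one foot; stranded L unfooted): (ˈno.lo) (ˈste.la) mob (ˈmo:).
Foot heads: 1, 3, 6.
Primary stress on the rightmost head = syllable 6.
Secondary stress on 1, 3: ˌno.lo.ˌste.la.mob.ˈmo:.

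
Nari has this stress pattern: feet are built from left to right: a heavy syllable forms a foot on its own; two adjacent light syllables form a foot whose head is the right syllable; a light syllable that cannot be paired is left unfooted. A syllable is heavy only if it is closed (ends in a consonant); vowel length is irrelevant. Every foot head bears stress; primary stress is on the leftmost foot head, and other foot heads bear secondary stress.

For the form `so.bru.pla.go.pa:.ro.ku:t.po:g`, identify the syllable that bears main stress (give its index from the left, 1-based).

2

Weights: 1 so L, 2 bru L, 3 pla L, 4 go L, 5 pa: L, 6 ro L, 7 ku:t H, 8 po:g H.
Parse left to right (heavy = foot alone; LL = one foot; stranded L unfooted): (so.ˈbru) (pla.ˈgo) (pa:.ˈro) (ˈku:t) (ˈpo:g).
Foot heads: 2, 4, 6, 7, 8.
Primary stress on the leftmost head = syllable 2.
Primary stress: syllable 2 → so.ˈbru.pla.go.pa:.ro.ku:t.po:g.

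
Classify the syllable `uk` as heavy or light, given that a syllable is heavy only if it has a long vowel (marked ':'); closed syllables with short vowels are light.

`uk`: short vowel, closed (coda /k/). Short vowel → light.

light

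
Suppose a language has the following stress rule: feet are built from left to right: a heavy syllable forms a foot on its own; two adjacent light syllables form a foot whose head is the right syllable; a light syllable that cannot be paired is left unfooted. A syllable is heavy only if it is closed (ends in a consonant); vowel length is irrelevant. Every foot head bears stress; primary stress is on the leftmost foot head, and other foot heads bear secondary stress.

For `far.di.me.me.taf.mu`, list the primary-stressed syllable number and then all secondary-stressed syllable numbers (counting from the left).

primary 1, secondary 3, 5

Weights: 1 far H, 2 di L, 3 me L, 4 me L, 5 taf H, 6 mu L.
Parse left to right (heavy = foot alone; LL = one foot; stranded L unfooted): (ˈfar) (di.ˈme) me (ˈtaf) mu.
Foot heads: 1, 3, 5.
Primary stress on the leftmost head = syllable 1.
Secondary stress on 3, 5: ˈfar.di.ˌme.me.ˌtaf.mu.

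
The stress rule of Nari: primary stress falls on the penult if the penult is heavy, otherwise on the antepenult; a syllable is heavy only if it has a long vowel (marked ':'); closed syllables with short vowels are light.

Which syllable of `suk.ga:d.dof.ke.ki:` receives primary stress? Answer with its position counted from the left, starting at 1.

Weights: 3 dof L, 4 ke L, 5 ki: H.
The penult (syllable 4, ke) is light, so stress falls on the antepenult (syllable 3, dof).
Primary stress: syllable 3 → suk.ga:d.ˈdof.ke.ki:.

3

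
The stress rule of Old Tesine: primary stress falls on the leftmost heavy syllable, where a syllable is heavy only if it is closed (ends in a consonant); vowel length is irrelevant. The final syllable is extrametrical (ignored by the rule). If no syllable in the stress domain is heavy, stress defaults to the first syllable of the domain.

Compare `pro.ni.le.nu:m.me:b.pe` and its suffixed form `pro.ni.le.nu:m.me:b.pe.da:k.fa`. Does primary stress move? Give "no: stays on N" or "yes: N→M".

no: stays on 4

Base `pro.ni.le.nu:m.me:b.pe` (6 syllables):
  The final syllable (6, pe) is extrametrical; the stress domain is syllables 1–5.
  Weights: 1 pro L, 2 ni L, 3 le L, 4 nu:m H, 5 me:b H.
  Heavy syllables in the domain: 4, 5. The leftmost is syllable 4 (nu:m).
  → primary stress on syllable 4.
Suffixed `pro.ni.le.nu:m.me:b.pe.da:k.fa` (8 syllables):
  The final syllable (8, fa) is extrametrical; the stress domain is syllables 1–7.
  Weights: 1 pro L, 2 ni L, 3 le L, 4 nu:m H, 5 me:b H, 6 pe L, 7 da:k H.
  Heavy syllables in the domain: 4, 5, 7. The leftmost is syllable 4 (nu:m).
  → primary stress on syllable 4.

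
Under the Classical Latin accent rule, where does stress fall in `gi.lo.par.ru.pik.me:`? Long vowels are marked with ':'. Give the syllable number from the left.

5

Classical Latin: stress the penult if heavy (long vowel or closed), else the antepenult.
Weights: 4 ru L, 5 pik H, 6 me: H.
The penult (syllable 5, pik) is heavy, so it takes stress.
Stress on syllable 5: gi.lo.par.ru.ˈpik.me:.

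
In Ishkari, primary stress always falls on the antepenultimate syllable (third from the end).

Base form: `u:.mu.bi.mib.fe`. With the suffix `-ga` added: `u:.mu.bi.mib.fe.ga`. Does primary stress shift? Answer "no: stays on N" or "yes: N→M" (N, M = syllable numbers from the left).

Base `u:.mu.bi.mib.fe` (5 syllables):
  The word has 5 syllables; the antepenultimate syllable (third from the end) is syllable 3 (bi).
  → primary stress on syllable 3.
Suffixed `u:.mu.bi.mib.fe.ga` (6 syllables):
  The word has 6 syllables; the antepenultimate syllable (third from the end) is syllable 4 (mib).
  → primary stress on syllable 4.

yes: 3→4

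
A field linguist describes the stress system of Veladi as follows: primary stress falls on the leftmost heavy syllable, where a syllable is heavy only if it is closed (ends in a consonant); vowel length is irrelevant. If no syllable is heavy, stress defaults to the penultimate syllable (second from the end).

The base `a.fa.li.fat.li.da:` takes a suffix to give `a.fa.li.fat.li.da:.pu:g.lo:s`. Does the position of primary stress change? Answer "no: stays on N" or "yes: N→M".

no: stays on 4

Base `a.fa.li.fat.li.da:` (6 syllables):
  Weights: 1 a L, 2 fa L, 3 li L, 4 fat H, 5 li L, 6 da: L.
  Heavy syllables in the domain: 4. The leftmost is syllable 4 (fat).
  → primary stress on syllable 4.
Suffixed `a.fa.li.fat.li.da:.pu:g.lo:s` (8 syllables):
  Weights: 1 a L, 2 fa L, 3 li L, 4 fat H, 5 li L, 6 da: L, 7 pu:g H, 8 lo:s H.
  Heavy syllables in the domain: 4, 7, 8. The leftmost is syllable 4 (fat).
  → primary stress on syllable 4.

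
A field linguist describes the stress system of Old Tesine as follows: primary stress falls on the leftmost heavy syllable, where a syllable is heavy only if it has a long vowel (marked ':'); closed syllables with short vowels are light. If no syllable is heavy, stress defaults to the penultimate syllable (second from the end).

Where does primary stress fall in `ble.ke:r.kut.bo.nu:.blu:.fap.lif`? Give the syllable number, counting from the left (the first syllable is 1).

Weights: 1 ble L, 2 ke:r H, 3 kut L, 4 bo L, 5 nu: H, 6 blu: H, 7 fap L, 8 lif L.
Heavy syllables in the domain: 2, 5, 6. The leftmost is syllable 2 (ke:r).
Primary stress: syllable 2 → ble.ˈke:r.kut.bo.nu:.blu:.fap.lif.

2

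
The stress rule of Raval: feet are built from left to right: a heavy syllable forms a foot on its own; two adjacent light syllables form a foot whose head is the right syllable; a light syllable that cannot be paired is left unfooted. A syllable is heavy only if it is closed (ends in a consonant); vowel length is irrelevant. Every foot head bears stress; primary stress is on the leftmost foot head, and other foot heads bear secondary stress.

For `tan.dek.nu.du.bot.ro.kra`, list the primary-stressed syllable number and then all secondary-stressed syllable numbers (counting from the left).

Weights: 1 tan H, 2 dek H, 3 nu L, 4 du L, 5 bot H, 6 ro L, 7 kra L.
Parse left to right (heavy = foot alone; LL = one foot; stranded L unfooted): (ˈtan) (ˈdek) (nu.ˈdu) (ˈbot) (ro.ˈkra).
Foot heads: 1, 2, 4, 5, 7.
Primary stress on the leftmost head = syllable 1.
Secondary stress on 2, 4, 5, 7: ˈtan.ˌdek.nu.ˌdu.ˌbot.ro.ˌkra.

primary 1, secondary 2, 4, 5, 7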